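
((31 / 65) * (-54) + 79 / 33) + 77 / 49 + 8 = -207034/15015 = -13.79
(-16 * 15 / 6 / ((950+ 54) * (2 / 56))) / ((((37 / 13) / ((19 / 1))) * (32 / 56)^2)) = -22.81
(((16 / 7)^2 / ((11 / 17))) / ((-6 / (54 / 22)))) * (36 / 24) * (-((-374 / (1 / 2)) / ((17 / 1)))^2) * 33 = 15510528/49 = 316541.39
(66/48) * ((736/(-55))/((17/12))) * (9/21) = -3312/595 = -5.57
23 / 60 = 0.38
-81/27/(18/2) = -0.33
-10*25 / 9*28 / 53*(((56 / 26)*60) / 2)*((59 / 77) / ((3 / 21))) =-115640000/22737 = -5085.98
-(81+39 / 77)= -6276/77 = -81.51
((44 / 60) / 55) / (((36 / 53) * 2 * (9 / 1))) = 53/48600 = 0.00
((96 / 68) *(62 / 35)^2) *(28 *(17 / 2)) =184512/175 = 1054.35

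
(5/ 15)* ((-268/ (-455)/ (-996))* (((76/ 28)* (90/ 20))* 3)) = -3819/528710 = -0.01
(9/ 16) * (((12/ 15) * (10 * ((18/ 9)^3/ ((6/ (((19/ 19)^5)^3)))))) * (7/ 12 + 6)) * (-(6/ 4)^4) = -6399/32 = -199.97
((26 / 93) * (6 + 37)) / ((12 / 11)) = 6149/558 = 11.02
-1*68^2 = -4624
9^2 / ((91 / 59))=4779/91 = 52.52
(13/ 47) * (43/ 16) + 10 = 8079/752 = 10.74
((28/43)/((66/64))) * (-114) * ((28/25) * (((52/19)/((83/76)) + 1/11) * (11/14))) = -161455616/981475 = -164.50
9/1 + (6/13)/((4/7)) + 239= 6469/26 = 248.81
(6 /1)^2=36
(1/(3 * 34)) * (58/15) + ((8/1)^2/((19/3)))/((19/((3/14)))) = 293603/1933155 = 0.15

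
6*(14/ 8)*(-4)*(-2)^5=1344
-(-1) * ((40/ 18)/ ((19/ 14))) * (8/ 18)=1120/1539 = 0.73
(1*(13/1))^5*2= 742586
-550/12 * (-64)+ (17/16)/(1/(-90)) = 68105/24 = 2837.71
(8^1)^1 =8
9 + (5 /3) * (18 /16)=87/8 = 10.88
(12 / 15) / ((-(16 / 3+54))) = -6/445 = -0.01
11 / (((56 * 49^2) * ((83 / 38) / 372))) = 19437/1394981 = 0.01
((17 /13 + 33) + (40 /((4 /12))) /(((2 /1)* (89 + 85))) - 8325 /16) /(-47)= 2929501/283504 = 10.33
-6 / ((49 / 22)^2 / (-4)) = 11616/2401 = 4.84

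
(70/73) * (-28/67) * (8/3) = -15680/14673 = -1.07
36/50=18/25 = 0.72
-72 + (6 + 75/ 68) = -4413/68 = -64.90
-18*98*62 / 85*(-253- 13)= 29091888/85 = 342257.51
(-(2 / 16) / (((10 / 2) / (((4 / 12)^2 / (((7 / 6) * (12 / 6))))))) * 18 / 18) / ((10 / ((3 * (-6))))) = 3/1400 = 0.00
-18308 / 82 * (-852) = 7799208/41 = 190224.59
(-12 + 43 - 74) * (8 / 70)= -172/35 = -4.91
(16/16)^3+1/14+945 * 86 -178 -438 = 1129171/14 = 80655.07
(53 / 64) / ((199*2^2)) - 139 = -7081163/50944 = -139.00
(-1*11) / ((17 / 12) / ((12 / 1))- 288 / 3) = 1584/13807 = 0.11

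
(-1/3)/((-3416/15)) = 5/3416 = 0.00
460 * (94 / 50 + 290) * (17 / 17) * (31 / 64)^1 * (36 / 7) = 46824849/140 = 334463.21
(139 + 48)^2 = 34969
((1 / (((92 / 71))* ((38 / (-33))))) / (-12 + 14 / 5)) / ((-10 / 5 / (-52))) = 152295/80408 = 1.89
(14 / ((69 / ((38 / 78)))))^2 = 70756/7241481 = 0.01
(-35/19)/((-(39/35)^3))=1500625/1127061 = 1.33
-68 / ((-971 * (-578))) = -2/16507 = 0.00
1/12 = 0.08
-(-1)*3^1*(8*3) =72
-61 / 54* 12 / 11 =-122/99 = -1.23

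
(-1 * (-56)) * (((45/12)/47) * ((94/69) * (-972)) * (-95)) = 12927600/23 = 562069.57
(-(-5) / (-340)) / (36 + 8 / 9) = -9/22576 = 0.00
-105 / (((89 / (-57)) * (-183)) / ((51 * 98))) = -9971010/5429 = -1836.62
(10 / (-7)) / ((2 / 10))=-50/7 = -7.14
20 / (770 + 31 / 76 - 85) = 1520/52091 = 0.03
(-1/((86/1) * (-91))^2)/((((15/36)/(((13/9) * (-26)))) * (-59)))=-2/80181885 = 0.00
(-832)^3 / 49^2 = -575930368/2401 = -239871.04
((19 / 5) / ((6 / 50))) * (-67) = -6365/3 = -2121.67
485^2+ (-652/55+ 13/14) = 181114837/770 = 235214.07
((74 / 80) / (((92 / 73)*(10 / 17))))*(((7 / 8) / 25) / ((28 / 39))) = 1790763/29440000 = 0.06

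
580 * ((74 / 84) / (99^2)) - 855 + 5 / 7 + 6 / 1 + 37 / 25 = -622427389/735075 = -846.75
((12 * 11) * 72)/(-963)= -1056/107 = -9.87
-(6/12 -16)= 31/2 = 15.50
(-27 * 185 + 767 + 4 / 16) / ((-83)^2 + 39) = -16911/27712 = -0.61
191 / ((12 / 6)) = 191/2 = 95.50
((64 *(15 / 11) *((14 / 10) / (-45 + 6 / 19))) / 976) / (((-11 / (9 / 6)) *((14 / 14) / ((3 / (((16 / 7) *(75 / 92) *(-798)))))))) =-161/208882300 = 0.00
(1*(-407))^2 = 165649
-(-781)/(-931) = -781/931 = -0.84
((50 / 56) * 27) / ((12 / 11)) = 2475/112 = 22.10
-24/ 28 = -6/7 = -0.86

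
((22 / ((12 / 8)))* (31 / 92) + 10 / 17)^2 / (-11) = -42081169/15135219 = -2.78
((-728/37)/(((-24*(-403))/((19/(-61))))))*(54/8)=1197/279868 = 0.00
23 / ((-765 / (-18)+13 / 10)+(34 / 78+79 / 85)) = 76245/149723 = 0.51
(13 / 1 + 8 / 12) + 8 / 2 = 17.67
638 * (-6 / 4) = -957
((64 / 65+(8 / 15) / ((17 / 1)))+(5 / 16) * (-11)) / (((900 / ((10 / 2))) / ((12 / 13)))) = -128437/10342800 = -0.01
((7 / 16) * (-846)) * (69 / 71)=-204309/568 = -359.70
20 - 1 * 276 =-256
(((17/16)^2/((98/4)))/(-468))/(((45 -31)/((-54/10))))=867/22830080 = 0.00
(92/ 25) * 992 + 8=91464/25 = 3658.56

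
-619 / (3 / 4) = -2476/3 = -825.33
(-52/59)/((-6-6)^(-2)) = -7488/59 = -126.92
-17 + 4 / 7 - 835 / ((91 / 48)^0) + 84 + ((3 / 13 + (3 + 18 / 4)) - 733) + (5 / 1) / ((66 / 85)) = -4463234/3003 = -1486.26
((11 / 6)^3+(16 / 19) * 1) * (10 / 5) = 28745/2052 = 14.01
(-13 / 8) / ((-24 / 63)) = 4.27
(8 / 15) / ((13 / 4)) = 32/195 = 0.16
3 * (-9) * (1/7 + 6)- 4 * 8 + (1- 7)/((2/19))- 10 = -1854/7 = -264.86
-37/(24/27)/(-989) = 333/7912 = 0.04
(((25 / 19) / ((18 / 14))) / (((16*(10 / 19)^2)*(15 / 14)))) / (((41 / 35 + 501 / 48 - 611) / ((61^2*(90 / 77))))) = -17321255/11076747 = -1.56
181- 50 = 131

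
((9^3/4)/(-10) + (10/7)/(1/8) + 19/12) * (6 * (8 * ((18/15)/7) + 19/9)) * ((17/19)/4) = -81663971/3351600 = -24.37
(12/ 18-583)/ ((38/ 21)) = -12229/38 = -321.82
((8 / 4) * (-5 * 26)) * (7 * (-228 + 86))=258440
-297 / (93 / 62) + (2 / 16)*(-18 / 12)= -3171/16 = -198.19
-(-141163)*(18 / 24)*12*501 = 636503967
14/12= 7/6 = 1.17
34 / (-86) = -17/43 = -0.40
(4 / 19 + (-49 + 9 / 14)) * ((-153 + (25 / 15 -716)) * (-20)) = -111079380/133 = -835183.31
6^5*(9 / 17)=69984/17 = 4116.71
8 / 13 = 0.62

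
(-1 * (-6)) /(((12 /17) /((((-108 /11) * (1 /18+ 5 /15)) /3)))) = -119/11 = -10.82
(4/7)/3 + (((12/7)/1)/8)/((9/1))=3/14 = 0.21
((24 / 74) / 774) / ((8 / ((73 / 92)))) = 73/1756464 = 0.00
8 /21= 0.38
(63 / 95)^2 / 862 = 3969/7779550 = 0.00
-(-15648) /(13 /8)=125184/13 = 9629.54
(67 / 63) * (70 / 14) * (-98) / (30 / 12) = -1876/9 = -208.44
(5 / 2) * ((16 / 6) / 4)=5/3 = 1.67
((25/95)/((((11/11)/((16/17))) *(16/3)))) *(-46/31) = -690/10013 = -0.07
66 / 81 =22/27 = 0.81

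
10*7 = 70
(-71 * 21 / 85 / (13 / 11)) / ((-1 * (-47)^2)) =16401/2440945 = 0.01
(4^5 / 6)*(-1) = -512/3 = -170.67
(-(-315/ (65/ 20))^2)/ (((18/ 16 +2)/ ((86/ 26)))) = -21845376/2197 = -9943.28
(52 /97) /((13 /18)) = 72/97 = 0.74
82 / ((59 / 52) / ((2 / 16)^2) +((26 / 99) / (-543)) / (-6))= 1.13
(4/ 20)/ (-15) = -1/75 = -0.01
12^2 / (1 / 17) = 2448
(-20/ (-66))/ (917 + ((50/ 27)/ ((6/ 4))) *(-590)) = 270/168047 = 0.00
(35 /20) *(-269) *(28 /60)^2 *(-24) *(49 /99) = 9042166/7425 = 1217.80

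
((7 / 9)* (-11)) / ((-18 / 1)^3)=77/52488 = 0.00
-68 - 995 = -1063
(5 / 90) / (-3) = -1/54 = -0.02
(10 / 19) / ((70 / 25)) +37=4946/133 = 37.19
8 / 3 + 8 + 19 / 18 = 11.72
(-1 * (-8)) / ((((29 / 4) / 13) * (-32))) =-13/29 = -0.45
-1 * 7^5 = -16807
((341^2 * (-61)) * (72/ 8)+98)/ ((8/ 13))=-829896223/8 = -103737027.88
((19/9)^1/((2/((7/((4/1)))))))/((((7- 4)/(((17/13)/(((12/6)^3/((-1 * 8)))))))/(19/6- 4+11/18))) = 0.18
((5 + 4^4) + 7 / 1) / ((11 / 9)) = 2412/11 = 219.27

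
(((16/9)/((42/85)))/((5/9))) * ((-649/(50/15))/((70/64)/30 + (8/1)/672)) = -8473344/325 = -26071.83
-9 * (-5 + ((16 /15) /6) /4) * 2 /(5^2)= 446/125 = 3.57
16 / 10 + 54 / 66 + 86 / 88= 747/220 = 3.40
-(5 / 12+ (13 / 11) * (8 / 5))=-2.31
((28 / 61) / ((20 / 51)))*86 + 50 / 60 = 185737/1830 = 101.50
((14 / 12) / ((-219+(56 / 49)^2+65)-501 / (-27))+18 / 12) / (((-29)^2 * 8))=1521/6861980 = 0.00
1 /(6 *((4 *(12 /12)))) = 1/24 = 0.04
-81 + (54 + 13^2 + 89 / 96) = 13721/96 = 142.93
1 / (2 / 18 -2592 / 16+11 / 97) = -0.01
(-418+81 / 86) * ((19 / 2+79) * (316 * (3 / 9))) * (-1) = 3887815.98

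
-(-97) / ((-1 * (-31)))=97/31 = 3.13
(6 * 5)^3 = 27000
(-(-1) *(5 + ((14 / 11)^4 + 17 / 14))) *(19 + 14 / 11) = 403984793/2254714 = 179.17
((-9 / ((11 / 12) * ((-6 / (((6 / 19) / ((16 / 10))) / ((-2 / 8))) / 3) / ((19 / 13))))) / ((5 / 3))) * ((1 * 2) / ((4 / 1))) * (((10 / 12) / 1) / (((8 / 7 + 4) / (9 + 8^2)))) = -22995/1144 = -20.10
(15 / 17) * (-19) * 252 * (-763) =3223450.59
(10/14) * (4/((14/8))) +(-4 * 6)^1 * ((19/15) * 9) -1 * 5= -276.97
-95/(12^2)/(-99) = 95/14256 = 0.01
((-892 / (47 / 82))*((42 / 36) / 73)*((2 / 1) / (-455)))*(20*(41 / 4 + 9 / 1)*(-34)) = -191490992/133809 = -1431.08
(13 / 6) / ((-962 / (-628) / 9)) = 471/37 = 12.73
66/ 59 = 1.12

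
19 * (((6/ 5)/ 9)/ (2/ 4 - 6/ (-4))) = 19/15 = 1.27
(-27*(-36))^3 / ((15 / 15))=918330048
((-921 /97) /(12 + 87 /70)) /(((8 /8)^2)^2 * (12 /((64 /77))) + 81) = -343840/45768771 = -0.01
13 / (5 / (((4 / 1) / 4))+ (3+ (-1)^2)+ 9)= 13/18 = 0.72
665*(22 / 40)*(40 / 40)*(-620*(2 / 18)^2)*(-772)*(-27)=-175062580/3 = -58354193.33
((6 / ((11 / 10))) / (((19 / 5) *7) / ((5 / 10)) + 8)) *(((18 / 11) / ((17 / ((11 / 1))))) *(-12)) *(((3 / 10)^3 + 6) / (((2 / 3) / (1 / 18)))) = -18081/31790 = -0.57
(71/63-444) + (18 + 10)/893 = -24913829/56259 = -442.84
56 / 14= 4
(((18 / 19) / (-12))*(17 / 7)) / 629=-3/9842 = 0.00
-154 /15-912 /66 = -3974/165 = -24.08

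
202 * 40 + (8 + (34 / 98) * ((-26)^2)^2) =8164904/49 = 166630.69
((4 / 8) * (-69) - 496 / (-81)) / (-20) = 4597/3240 = 1.42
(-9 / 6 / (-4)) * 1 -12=-93/8 = -11.62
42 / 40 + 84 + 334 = 8381/20 = 419.05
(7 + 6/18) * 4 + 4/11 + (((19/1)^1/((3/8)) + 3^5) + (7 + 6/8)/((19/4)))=67924/209 = 325.00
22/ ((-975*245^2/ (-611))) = 1034/4501875 = 0.00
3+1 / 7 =22/7 = 3.14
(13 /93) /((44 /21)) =91/1364 = 0.07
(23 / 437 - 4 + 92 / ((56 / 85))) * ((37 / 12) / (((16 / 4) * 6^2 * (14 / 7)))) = 1335515/919296 = 1.45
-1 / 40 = -0.02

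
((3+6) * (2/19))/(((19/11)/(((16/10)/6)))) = 0.15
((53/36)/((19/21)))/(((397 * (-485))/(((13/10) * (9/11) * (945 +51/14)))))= -1444833/169439600 = -0.01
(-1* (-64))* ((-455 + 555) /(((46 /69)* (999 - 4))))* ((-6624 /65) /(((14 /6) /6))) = -45785088/18109 = -2528.31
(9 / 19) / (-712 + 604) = -1/228 = 0.00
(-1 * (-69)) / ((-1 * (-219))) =23/73 = 0.32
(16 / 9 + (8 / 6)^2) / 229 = 32/2061 = 0.02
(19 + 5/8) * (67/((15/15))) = 10519/8 = 1314.88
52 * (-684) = -35568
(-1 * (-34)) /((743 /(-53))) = -1802/743 = -2.43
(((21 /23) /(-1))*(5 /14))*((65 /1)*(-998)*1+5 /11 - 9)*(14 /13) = 74934720/3289 = 22783.44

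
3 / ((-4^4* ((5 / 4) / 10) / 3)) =-9/32 = -0.28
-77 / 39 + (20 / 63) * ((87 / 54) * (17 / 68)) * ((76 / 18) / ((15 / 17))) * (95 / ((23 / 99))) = 126246538/508599 = 248.22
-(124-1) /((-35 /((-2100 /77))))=-7380/77 = -95.84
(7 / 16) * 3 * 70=735/8 = 91.88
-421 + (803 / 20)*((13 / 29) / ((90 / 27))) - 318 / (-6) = -2103083/5800 = -362.60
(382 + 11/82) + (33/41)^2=1286913/3362 = 382.78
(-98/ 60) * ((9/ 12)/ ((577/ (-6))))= 147/11540 = 0.01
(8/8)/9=1/9 = 0.11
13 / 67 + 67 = 4502/67 = 67.19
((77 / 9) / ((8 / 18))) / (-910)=-11/520 = -0.02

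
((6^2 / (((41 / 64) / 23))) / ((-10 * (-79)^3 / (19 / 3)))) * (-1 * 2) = -335616/101072995 = 0.00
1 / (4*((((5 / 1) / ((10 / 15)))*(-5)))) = -1/150 = -0.01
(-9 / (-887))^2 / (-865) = -81/680555185 = 0.00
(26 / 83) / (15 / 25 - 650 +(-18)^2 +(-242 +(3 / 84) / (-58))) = -211120/382405319 = 0.00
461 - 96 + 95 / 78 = 28565/78 = 366.22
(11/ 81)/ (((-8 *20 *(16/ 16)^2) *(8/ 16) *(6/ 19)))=-209/38880 = -0.01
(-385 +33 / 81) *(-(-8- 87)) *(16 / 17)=-15783680/459 = -34387.10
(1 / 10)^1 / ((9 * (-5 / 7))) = -7/450 = -0.02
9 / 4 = 2.25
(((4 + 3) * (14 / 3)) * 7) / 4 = 57.17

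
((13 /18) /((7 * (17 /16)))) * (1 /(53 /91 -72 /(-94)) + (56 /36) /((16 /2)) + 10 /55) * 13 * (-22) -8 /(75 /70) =-629667356/16349445 = -38.51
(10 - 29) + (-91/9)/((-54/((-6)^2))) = -12.26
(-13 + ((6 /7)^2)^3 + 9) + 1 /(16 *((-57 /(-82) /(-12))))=-20933329/4470662 = -4.68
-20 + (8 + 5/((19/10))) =-178/19 = -9.37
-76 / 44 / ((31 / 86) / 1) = -1634/341 = -4.79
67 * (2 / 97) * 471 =63114/97 = 650.66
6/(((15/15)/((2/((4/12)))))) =36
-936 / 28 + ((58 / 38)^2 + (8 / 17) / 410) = -273865587/8806595 = -31.10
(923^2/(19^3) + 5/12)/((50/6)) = 10257443/685900 = 14.95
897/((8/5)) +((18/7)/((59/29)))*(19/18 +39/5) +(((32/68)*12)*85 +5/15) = 52144607/49560 = 1052.15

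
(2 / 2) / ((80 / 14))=7/40 = 0.18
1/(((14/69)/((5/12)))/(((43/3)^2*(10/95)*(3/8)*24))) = 212635/532 = 399.69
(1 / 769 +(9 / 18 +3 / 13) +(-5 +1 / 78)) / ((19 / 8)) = -1020920/569829 = -1.79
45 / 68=0.66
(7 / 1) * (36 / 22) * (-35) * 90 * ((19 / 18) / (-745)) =83790/1639 = 51.12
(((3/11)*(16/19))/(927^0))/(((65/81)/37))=143856/13585 = 10.59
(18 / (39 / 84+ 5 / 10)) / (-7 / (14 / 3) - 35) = -112/219 = -0.51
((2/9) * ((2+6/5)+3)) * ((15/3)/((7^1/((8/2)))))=248/63 = 3.94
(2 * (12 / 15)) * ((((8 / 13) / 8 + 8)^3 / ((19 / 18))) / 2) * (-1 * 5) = -1996.72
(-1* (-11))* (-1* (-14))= 154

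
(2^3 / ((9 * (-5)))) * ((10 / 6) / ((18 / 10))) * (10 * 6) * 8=-6400/81 = -79.01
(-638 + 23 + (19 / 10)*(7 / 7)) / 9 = -6131/90 = -68.12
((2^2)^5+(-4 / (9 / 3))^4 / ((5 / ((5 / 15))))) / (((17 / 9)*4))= 311104/2295 = 135.56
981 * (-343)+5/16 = -336482.69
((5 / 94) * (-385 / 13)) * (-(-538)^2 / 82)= 139294925/25051 = 5560.45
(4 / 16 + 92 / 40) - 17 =-289/20 = -14.45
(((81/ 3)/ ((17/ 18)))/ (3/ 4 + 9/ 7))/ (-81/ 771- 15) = -194292/208981 = -0.93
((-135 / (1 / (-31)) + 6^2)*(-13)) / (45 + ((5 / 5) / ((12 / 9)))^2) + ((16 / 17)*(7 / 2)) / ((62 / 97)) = -51189908/42687 = -1199.19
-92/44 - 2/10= -126/55 = -2.29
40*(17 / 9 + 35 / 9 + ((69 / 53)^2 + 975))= 993515680/25281 = 39298.91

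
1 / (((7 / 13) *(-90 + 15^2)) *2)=13/1890 = 0.01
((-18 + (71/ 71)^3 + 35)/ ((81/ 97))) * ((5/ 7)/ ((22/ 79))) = 38315/693 = 55.29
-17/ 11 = -1.55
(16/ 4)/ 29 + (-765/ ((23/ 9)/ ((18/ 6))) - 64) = -641591/667 = -961.91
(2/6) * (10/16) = 5/24 = 0.21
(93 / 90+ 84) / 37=2551/1110 = 2.30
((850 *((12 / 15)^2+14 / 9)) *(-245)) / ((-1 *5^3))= 823004/225 = 3657.80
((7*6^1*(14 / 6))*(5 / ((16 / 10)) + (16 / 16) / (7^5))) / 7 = 420183/9604 = 43.75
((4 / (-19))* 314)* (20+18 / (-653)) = -16380752/12407 = -1320.28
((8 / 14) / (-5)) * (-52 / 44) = 52/385 = 0.14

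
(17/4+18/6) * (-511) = -3704.75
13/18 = 0.72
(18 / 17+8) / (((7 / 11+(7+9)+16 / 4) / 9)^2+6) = 1509354/1875695 = 0.80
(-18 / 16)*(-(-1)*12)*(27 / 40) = -729/80 = -9.11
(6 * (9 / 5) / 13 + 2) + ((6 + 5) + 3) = 1094/65 = 16.83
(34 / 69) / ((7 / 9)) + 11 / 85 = 10441/13685 = 0.76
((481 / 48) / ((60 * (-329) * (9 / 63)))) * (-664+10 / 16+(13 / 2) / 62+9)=78046579/33569280 = 2.32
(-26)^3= -17576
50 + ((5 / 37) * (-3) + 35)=3130/37 = 84.59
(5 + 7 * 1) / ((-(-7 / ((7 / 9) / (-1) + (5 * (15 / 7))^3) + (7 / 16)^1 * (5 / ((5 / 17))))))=-364269504/225598331 = -1.61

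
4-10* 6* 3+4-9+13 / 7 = -1254/7 = -179.14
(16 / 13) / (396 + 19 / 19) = 16/5161 = 0.00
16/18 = 8/9 = 0.89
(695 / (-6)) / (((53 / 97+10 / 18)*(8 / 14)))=-1415715/7696 = -183.95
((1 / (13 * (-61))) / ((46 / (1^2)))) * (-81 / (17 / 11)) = 891/620126 = 0.00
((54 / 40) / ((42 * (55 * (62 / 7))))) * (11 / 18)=1/24800 = 0.00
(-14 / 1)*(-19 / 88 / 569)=0.01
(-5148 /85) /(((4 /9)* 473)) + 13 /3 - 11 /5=20233/10965 = 1.85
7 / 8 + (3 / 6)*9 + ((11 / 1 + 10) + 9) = 283/8 = 35.38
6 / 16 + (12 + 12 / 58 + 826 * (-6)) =-1146873/232 = -4943.42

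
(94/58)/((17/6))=282/493 = 0.57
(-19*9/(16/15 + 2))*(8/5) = -2052/23 = -89.22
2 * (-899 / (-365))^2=1616402/133225 = 12.13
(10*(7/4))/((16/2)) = 35/16 = 2.19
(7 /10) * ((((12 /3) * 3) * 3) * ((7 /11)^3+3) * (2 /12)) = 91056/6655 = 13.68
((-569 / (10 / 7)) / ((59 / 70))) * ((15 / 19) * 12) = -5018580/1121 = -4476.88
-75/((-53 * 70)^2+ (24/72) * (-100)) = -9/1651688 = 0.00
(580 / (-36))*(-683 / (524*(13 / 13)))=99035/4716 = 21.00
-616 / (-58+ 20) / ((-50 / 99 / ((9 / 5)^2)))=-1234926/11875 = -103.99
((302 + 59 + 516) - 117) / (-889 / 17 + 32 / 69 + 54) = 178296/509 = 350.29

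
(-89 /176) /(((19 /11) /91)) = -8099/304 = -26.64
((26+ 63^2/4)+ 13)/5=825/4 = 206.25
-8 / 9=-0.89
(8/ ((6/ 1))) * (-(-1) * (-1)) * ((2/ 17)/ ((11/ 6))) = -16/187 = -0.09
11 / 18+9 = 173/18 = 9.61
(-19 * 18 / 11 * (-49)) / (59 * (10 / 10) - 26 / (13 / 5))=342/11 = 31.09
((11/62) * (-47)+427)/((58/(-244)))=-1583377/899 = -1761.26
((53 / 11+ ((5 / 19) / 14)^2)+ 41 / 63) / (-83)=-38311795/581402052 = -0.07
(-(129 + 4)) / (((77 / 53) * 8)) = -1007/88 = -11.44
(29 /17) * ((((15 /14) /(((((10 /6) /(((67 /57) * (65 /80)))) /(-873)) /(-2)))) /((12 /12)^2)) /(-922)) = -66153321/33354272 = -1.98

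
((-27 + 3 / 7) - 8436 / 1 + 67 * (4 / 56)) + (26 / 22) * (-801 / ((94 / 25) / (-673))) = 582586811/3619 = 160980.05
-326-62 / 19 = -6256/19 = -329.26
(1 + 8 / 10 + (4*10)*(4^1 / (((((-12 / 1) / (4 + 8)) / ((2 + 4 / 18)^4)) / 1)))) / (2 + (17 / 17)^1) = -127940951/98415 = -1300.01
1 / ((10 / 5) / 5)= 5/2 = 2.50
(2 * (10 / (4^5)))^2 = 25/65536 = 0.00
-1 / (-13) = 1/13 = 0.08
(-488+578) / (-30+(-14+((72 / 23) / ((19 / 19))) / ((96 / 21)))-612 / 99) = -30360/16697 = -1.82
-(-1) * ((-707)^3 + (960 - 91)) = -353392374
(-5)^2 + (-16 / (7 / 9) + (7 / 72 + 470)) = 239161/504 = 474.53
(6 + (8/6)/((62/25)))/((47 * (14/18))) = 1824/10199 = 0.18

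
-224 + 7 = -217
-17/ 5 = -3.40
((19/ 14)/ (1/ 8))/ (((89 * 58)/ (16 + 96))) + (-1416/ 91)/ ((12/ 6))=-7.54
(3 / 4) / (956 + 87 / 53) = 159/203020 = 0.00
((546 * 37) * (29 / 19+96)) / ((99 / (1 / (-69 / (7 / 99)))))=-87346714/4283037 = -20.39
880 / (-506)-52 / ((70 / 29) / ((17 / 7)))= -304614/5635 = -54.06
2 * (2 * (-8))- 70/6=-131/3 = -43.67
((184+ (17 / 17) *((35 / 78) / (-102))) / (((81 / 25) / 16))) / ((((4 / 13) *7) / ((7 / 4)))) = 36596725/49572 = 738.25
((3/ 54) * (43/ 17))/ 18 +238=1310947/5508 = 238.01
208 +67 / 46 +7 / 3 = 211.79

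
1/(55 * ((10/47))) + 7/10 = 216/275 = 0.79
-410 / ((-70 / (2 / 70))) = 41/245 = 0.17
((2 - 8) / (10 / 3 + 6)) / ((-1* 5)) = 9/70 = 0.13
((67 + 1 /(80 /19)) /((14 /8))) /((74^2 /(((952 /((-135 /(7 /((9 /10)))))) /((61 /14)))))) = -2987138/33821145 = -0.09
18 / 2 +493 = 502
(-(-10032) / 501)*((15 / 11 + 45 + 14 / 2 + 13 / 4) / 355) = 189316/59285 = 3.19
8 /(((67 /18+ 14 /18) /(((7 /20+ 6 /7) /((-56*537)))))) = -169/2368170 = 0.00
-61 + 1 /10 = -60.90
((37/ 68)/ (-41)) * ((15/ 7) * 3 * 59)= -98235/19516 = -5.03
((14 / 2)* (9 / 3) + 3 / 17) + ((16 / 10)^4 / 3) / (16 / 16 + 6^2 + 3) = 3383704/159375 = 21.23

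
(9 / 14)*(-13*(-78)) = 651.86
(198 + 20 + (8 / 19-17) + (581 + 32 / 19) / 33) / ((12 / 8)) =274724/1881 = 146.05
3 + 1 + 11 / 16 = 75/16 = 4.69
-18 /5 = -3.60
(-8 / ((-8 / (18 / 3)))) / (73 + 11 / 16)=32/393 = 0.08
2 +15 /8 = 31/8 = 3.88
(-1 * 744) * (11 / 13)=-8184/13 = -629.54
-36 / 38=-18/19 = -0.95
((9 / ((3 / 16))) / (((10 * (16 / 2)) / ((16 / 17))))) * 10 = 96/17 = 5.65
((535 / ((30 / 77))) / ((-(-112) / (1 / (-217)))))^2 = 1385329/433972224 = 0.00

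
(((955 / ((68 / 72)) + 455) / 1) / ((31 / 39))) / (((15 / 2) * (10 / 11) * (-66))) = -12961/3162 = -4.10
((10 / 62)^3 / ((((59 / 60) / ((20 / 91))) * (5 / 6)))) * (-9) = -1620000/159947879 = -0.01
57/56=1.02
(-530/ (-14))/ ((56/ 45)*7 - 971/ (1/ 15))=-11925/4585231 = 0.00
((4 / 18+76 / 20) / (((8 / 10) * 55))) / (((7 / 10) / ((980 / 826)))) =905/5841 = 0.15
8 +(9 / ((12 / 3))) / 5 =169/20 = 8.45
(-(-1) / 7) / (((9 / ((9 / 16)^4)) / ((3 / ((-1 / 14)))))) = -2187/32768 = -0.07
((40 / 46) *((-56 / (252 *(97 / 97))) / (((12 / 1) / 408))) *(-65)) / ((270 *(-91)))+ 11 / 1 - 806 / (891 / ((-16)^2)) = -94933885/430353 = -220.60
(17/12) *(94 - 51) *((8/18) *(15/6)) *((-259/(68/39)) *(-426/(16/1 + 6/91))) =108770935/408 = 266595.43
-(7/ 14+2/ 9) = -13/18 = -0.72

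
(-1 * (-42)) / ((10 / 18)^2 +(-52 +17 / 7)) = -11907/13966 = -0.85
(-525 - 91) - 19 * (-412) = 7212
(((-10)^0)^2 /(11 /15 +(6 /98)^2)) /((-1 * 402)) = -12005/3557164 = 0.00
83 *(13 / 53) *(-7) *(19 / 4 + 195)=-6034847/212 = -28466.26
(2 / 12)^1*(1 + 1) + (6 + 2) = 25/3 = 8.33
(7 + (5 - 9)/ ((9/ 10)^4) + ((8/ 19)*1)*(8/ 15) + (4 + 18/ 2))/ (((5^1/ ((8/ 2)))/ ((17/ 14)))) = 299399512/21815325 = 13.72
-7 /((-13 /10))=70/13 = 5.38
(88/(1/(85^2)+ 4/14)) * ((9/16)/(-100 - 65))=-1.05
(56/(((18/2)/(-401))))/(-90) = 11228/405 = 27.72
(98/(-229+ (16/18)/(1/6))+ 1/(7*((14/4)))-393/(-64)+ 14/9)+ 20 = 27.30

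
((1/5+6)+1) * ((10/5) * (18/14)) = 648/35 = 18.51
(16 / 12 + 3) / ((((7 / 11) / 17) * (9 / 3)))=2431/63 = 38.59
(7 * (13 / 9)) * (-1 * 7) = -637/9 = -70.78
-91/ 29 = -3.14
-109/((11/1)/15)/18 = -545/66 = -8.26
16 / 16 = 1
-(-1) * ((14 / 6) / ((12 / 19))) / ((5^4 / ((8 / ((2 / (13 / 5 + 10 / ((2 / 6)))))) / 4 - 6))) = 17689/112500 = 0.16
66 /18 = 11/3 = 3.67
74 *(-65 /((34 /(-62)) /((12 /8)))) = 223665/17 = 13156.76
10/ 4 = 5/2 = 2.50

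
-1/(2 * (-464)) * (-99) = -99/928 = -0.11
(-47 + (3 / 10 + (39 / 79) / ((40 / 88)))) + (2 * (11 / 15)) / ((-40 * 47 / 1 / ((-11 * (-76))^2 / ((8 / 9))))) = -61172296/92825 = -659.01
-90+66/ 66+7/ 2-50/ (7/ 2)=-1397/14 = -99.79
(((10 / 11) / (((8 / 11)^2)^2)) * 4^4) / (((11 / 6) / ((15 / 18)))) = 3025/8 = 378.12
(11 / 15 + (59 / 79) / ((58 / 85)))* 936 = 19597812/11455 = 1710.85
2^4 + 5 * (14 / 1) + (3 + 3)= 92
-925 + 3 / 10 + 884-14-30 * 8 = -294.70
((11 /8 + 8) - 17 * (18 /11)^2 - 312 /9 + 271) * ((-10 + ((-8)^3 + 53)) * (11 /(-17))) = 272650805/4488 = 60751.07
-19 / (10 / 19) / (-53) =361/530 = 0.68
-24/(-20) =6/5 = 1.20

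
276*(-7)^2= 13524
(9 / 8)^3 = 1.42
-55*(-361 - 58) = 23045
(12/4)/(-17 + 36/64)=-0.18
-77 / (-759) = 7/69 = 0.10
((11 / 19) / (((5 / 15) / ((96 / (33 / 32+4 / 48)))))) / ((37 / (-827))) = -251513856/75221 = -3343.67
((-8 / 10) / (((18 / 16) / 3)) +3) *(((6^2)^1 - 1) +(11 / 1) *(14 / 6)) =2366/45 = 52.58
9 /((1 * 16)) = 9/16 = 0.56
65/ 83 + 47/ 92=9881/7636 = 1.29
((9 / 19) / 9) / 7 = 1/133 = 0.01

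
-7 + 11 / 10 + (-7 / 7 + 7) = 1/10 = 0.10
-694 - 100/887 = -615678/887 = -694.11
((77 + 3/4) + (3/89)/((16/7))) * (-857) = -94901609/1424 = -66644.39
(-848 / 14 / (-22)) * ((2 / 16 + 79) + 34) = 47965/154 = 311.46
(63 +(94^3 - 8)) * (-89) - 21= -73926892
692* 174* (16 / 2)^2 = 7706112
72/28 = 18/7 = 2.57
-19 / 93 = -0.20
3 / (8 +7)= 1/5 = 0.20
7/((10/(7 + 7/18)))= 931/180 = 5.17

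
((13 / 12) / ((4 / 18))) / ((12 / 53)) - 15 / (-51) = 11873/544 = 21.83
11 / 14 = 0.79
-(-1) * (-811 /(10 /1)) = -811/10 = -81.10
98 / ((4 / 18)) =441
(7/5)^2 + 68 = 1749/25 = 69.96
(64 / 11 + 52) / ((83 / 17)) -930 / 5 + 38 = -124312/913 = -136.16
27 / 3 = 9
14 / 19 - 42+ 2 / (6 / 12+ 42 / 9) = -24076/589 = -40.88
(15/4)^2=225/16 = 14.06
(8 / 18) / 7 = 4/63 = 0.06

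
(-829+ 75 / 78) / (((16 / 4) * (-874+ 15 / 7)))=150703/634712 = 0.24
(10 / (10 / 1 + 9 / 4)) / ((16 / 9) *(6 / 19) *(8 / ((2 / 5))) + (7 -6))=2280/34153 = 0.07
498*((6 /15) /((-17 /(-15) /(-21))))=-62748/17 = -3691.06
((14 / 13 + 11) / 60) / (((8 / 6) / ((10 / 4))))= 157/416 = 0.38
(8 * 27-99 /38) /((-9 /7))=-6307/38 = -165.97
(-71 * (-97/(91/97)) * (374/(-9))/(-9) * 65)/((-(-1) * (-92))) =-624616465/26082 = -23948.18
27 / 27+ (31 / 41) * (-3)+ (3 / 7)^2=-1.08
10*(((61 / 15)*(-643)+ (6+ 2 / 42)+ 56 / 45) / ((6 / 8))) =-6571088/189 = -34767.66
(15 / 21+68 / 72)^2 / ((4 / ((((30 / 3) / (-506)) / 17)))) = -19855/24830064 = 0.00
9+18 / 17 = 171/17 = 10.06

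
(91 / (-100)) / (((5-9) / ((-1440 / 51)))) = -546/85 = -6.42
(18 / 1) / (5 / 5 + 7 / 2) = 4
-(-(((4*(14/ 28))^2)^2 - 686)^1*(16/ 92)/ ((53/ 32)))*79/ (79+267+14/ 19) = -32181440/2007693 = -16.03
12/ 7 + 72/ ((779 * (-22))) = 102576/59983 = 1.71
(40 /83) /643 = 40/53369 = 0.00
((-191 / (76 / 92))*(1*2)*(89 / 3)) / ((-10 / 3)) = 390977/95 = 4115.55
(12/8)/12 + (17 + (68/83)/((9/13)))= 109411/5976 = 18.31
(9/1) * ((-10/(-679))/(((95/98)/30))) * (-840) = -6350400/1843 = -3445.69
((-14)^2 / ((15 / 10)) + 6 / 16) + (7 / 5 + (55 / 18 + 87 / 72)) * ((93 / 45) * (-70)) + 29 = -712081/1080 = -659.33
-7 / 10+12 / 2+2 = 73/10 = 7.30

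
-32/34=-16/17 = -0.94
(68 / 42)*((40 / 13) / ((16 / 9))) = 255/91 = 2.80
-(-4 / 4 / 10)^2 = -1/100 = -0.01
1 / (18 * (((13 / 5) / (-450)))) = -125/13 = -9.62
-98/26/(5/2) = -1.51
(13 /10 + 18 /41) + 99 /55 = 1451/410 = 3.54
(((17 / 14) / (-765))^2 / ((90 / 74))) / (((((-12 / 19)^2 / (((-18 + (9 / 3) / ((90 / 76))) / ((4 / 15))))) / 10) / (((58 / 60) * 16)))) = -11233237/241116750 = -0.05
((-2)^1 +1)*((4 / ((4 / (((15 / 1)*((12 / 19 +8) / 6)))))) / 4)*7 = -1435/38 = -37.76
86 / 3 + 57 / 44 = 3955/132 = 29.96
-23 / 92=-0.25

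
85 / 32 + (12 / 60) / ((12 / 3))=433/160 = 2.71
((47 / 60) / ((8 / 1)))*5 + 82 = 7919/96 = 82.49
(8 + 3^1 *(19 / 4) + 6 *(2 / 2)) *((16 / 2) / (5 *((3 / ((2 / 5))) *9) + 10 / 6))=1356/2035 = 0.67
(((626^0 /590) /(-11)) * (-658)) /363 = 329/1177935 = 0.00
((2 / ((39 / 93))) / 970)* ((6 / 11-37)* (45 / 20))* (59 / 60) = -2200287/5548400 = -0.40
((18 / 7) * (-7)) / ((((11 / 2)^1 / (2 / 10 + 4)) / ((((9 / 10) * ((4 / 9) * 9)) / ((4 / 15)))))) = -10206/55 = -185.56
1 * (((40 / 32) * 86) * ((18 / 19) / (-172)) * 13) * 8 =-1170/19 = -61.58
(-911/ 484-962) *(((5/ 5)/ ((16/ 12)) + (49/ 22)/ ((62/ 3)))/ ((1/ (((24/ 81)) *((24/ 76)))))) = -1956370/25289 = -77.36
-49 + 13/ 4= -183/4 = -45.75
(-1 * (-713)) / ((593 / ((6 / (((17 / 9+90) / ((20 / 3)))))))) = 256680/490411 = 0.52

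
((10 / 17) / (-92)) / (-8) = 5/6256 = 0.00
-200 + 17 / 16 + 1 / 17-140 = -92175/272 = -338.88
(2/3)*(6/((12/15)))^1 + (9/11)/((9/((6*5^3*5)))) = 3805/11 = 345.91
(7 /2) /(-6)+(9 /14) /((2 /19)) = 116/21 = 5.52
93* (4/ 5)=372/5 = 74.40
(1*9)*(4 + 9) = 117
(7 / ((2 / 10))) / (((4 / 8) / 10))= 700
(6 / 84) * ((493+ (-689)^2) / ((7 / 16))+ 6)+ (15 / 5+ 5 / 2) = 7604005/98 = 77591.89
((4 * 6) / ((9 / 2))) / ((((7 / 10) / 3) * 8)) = 20/7 = 2.86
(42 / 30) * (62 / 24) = 217/60 = 3.62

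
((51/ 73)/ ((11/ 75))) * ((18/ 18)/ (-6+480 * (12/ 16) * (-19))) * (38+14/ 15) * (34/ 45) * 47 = -108664/112959 = -0.96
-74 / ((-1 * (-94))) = -37/47 = -0.79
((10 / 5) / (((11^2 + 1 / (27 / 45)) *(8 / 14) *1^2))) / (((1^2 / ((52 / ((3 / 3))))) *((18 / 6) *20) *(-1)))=-91/3680 = -0.02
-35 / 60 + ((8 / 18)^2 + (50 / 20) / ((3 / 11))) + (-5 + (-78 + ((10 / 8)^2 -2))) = -96755/1296 = -74.66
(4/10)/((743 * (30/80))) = 16/11145 = 0.00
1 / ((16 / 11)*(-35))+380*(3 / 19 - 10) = -2094411/560 = -3740.02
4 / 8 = 1/2 = 0.50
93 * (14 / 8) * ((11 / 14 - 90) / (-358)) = 116157/2864 = 40.56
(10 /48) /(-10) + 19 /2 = 9.48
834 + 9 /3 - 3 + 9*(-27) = 591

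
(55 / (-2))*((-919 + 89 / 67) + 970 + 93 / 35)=-1418351/938 = -1512.10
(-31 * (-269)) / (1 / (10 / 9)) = 83390/9 = 9265.56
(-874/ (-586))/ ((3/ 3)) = 437/293 = 1.49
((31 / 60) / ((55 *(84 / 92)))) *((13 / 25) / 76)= 9269/131670000 = 0.00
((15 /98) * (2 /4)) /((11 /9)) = 135/2156 = 0.06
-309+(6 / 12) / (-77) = -47587/154 = -309.01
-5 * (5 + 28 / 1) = -165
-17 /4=-4.25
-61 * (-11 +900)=-54229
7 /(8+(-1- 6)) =7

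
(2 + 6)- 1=7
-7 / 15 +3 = 38/15 = 2.53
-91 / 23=-3.96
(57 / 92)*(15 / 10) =171/184 = 0.93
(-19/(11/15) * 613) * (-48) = 8385840/11 = 762349.09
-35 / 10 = -7/2 = -3.50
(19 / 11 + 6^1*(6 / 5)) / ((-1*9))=-491/495 = -0.99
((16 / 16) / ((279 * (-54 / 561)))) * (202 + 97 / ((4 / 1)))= -169235/20088 = -8.42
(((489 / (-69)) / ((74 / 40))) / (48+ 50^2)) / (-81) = 815/43909047 = 0.00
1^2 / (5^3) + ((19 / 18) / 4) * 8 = 2384/1125 = 2.12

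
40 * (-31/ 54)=-620/27 = -22.96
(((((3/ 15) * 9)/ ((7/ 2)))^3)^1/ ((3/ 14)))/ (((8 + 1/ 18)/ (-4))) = -279936/888125 = -0.32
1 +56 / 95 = 151/95 = 1.59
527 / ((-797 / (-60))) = 31620/797 = 39.67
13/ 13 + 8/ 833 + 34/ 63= 11615/7497 = 1.55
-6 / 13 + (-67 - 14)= -1059/13 = -81.46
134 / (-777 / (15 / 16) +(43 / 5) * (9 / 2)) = -1340/7901 = -0.17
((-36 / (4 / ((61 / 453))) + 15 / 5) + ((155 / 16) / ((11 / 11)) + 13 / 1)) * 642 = 18981693/1208 = 15713.32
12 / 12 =1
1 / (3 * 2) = 1/6 = 0.17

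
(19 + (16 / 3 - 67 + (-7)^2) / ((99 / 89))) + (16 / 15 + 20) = 42589/1485 = 28.68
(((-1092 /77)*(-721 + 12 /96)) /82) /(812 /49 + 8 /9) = 14169519/1984400 = 7.14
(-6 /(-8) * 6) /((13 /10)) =45/13 = 3.46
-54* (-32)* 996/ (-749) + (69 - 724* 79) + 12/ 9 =-133524637/2247 = -59423.51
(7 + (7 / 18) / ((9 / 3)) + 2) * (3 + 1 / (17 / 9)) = 290/9 = 32.22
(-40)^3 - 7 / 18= -1152007/18 = -64000.39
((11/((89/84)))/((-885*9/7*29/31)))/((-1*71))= 66836/486531405 = 0.00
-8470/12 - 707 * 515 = -2188865/6 = -364810.83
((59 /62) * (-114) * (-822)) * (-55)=-152041230/31 = -4904555.81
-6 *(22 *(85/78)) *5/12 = -4675/78 = -59.94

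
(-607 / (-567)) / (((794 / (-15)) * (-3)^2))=-3035/1350594 = 0.00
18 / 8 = 9/4 = 2.25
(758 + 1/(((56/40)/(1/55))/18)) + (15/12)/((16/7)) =3739271/4928 = 758.78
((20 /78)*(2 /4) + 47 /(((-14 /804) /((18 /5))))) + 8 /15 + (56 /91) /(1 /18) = -883171/91 = -9705.18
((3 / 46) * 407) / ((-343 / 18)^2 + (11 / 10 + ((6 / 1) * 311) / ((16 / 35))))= 1978020/331322567 = 0.01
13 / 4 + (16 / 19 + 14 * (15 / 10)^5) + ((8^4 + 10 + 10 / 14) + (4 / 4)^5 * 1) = 8976157/2128 = 4218.12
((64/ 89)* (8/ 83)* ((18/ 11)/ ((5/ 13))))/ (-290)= -59904/58911325 = 0.00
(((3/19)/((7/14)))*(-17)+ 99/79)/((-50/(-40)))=-24708/7505 = -3.29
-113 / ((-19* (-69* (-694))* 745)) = 113/677826330 = 0.00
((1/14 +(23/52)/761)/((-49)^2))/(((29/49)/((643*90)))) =577166445/196811342 = 2.93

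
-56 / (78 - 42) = -14/9 = -1.56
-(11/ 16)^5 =-161051/1048576 = -0.15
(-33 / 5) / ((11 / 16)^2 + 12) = -8448/15965 = -0.53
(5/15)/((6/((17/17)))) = 1/18 = 0.06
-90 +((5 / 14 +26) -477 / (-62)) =-12141/217 = -55.95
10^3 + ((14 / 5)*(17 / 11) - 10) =994.33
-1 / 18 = -0.06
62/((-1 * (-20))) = 31/10 = 3.10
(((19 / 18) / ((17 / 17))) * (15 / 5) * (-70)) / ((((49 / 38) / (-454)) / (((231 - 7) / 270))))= 5244608/81 = 64748.25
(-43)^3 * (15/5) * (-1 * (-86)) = -20512806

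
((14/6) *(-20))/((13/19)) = -2660/39 = -68.21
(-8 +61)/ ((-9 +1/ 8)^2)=0.67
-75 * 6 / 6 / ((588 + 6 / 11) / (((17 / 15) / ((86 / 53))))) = -49555/556764 = -0.09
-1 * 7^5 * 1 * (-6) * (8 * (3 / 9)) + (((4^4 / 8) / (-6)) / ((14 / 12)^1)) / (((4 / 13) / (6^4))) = 1747600/7 = 249657.14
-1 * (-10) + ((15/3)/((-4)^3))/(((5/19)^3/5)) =-3659/320 = -11.43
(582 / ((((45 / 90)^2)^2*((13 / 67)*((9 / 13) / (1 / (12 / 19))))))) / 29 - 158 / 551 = 18767690/4959 = 3784.57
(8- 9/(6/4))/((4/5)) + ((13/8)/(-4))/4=307/128 = 2.40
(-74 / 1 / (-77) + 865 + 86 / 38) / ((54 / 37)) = 7832974/13167 = 594.89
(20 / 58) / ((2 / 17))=85/29 = 2.93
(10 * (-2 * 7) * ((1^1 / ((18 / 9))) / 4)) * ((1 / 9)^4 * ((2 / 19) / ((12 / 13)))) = -455/1495908 = 0.00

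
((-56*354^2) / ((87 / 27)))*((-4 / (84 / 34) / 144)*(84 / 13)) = 59650416/377 = 158223.92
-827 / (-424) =827/424 = 1.95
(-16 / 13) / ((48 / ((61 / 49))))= -61/1911 = -0.03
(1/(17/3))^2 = 9/289 = 0.03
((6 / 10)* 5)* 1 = 3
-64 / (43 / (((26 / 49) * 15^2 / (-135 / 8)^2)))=-106496/170667 = -0.62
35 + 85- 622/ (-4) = 551/2 = 275.50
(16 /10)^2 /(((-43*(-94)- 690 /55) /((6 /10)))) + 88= 121891528/1385125 = 88.00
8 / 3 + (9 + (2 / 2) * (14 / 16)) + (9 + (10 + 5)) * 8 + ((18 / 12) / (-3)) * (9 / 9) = 4897/24 = 204.04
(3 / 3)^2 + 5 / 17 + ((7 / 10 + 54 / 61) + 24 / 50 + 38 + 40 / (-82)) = 86886803/2125850 = 40.87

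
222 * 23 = 5106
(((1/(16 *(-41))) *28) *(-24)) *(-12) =-504/41 = -12.29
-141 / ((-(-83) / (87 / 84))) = -1.76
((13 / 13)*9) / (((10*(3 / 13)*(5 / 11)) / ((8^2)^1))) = 13728/25 = 549.12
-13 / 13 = -1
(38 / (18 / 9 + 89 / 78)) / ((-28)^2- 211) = 988/46795 = 0.02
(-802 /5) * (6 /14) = -2406/35 = -68.74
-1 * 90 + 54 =-36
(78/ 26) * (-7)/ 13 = -21/13 = -1.62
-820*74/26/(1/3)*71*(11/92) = -17771655/299 = -59436.97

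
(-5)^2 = 25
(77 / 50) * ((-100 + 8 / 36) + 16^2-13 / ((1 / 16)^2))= -1099021/225 = -4884.54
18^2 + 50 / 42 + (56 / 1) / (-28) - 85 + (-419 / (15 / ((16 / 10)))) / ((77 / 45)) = 244942/1155 = 212.07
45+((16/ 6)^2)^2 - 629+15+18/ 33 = -461437/891 = -517.89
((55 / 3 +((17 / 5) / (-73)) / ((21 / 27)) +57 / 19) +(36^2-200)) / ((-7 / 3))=-8563901/17885 = -478.83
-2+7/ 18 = -29/18 = -1.61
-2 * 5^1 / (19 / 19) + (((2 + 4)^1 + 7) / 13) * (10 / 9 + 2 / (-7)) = -578/63 = -9.17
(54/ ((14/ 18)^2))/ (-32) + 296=229877/784 = 293.21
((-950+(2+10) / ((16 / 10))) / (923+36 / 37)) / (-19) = 69745/1299106 = 0.05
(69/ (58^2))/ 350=69/1177400 = 0.00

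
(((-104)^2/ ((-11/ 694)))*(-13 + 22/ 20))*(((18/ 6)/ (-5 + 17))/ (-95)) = -21369.62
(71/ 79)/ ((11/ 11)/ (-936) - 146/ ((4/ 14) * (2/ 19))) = -66456/358961227 = 0.00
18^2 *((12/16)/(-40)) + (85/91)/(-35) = -155471/25480 = -6.10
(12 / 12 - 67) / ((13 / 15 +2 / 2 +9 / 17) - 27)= 8415/3137 = 2.68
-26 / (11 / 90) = -2340/11 = -212.73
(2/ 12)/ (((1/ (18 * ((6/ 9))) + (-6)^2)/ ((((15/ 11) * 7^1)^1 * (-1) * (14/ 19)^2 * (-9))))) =0.22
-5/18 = -0.28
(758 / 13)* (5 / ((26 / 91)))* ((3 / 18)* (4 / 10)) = 2653/39 = 68.03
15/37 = 0.41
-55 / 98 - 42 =-4171/98 = -42.56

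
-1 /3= -0.33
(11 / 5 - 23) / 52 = -2/5 = -0.40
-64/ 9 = -7.11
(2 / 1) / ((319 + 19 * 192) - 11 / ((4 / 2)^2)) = 8/15857 = 0.00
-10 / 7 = -1.43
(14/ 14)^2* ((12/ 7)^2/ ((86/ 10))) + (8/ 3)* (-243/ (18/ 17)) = -1288764/2107 = -611.66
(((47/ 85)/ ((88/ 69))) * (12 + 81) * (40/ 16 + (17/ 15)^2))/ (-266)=-57069233/99484000 = -0.57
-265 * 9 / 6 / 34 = -11.69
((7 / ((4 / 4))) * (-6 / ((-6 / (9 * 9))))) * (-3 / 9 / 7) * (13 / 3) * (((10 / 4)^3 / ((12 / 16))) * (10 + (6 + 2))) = -43875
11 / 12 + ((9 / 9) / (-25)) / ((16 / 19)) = 1043/1200 = 0.87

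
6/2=3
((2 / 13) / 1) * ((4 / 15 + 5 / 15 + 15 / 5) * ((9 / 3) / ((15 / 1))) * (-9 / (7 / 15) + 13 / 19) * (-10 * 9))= 1603152/8645 = 185.44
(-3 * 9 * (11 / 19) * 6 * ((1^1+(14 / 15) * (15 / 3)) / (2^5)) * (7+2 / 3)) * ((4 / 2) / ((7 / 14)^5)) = -154836/19 = -8149.26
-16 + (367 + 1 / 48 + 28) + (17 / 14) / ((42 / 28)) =42541/112 = 379.83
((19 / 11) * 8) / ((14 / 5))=380/77 = 4.94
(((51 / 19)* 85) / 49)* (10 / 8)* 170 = 1842375/1862 = 989.46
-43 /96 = -0.45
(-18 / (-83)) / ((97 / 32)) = 576/8051 = 0.07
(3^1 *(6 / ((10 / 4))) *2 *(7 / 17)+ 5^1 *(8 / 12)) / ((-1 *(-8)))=1181/1020 = 1.16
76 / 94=38/47 = 0.81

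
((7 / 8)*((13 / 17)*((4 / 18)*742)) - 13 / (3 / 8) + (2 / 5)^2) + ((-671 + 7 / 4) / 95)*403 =-803263853/290700 = -2763.21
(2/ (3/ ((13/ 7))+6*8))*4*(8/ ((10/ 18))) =2496/1075 = 2.32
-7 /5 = -1.40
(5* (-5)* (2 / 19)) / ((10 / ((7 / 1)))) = -1.84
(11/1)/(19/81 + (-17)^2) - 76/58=-864425/679412 = -1.27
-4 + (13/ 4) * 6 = 31/2 = 15.50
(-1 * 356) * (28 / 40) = -1246/5 = -249.20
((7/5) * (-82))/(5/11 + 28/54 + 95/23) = -1960497/87155 = -22.49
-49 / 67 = -0.73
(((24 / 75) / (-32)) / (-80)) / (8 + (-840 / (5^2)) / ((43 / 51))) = -43/10956800 = 0.00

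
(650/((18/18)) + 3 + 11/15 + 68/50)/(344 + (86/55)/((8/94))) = 1080904/597915 = 1.81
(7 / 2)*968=3388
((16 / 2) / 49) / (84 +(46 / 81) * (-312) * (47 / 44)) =-297/191492 = 0.00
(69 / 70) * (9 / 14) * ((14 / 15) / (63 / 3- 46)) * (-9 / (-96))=-621/280000 = 0.00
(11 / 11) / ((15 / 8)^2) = 64/225 = 0.28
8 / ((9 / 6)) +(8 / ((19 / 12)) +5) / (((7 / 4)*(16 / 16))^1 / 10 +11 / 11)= 37208/2679 = 13.89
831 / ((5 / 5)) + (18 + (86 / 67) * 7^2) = 61097/67 = 911.90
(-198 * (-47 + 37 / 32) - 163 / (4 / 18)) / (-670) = -12.45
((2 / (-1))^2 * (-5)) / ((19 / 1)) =-20/19 = -1.05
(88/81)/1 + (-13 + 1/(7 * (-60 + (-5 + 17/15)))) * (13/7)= -87683333/3802302 = -23.06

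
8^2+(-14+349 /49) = 2799/49 = 57.12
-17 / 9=-1.89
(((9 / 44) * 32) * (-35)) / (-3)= 840/11 = 76.36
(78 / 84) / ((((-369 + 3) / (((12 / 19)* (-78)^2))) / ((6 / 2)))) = -237276/8113 = -29.25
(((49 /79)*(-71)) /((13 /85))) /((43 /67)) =-19812905/44161 = -448.65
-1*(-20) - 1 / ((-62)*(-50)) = 61999/3100 = 20.00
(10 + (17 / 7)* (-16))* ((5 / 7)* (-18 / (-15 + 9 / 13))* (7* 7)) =-1270.65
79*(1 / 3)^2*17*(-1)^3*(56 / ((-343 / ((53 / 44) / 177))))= 142358/858627 = 0.17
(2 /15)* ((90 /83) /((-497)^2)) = 12/20501747 = 0.00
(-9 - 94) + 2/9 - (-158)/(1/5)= 6185/9 = 687.22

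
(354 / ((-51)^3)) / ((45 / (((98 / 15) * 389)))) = -0.15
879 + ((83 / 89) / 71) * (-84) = 877.90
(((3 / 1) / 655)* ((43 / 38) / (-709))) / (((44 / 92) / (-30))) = 8901/19411711 = 0.00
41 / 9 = 4.56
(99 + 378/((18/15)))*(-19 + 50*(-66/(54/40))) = -1019866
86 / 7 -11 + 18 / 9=23/7 = 3.29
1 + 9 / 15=8/5 = 1.60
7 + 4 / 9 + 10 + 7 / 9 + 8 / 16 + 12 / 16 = 701/36 = 19.47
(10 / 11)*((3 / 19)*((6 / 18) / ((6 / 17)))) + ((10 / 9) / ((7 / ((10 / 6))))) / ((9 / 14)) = 27785/50787 = 0.55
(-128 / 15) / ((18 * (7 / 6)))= -128/315 = -0.41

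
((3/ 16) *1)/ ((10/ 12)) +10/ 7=463/280 = 1.65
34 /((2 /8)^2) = 544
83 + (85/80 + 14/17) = 23089/272 = 84.89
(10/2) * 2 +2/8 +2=49/4 = 12.25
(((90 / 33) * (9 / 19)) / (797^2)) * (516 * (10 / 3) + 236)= 528120/132758681 = 0.00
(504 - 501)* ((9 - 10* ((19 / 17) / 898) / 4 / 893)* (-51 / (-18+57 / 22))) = 426196023/4769278 = 89.36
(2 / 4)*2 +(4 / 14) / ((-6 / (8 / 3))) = 0.87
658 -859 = -201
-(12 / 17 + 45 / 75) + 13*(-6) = -6741/85 = -79.31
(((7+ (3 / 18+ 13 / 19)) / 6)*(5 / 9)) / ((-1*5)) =-895/6156 = -0.15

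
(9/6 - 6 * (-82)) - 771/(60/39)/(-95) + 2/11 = 10428203/20900 = 498.96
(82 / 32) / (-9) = -41/144 = -0.28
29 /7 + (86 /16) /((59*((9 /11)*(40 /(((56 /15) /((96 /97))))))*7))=887303567/214099200 = 4.14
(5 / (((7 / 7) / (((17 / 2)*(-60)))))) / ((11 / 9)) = -22950/11 = -2086.36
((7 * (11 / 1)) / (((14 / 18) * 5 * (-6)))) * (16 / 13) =-4.06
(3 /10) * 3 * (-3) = -27/10 = -2.70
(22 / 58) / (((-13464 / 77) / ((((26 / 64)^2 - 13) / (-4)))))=-337337/48463872 = -0.01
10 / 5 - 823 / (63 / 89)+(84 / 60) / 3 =-365458/315 = -1160.18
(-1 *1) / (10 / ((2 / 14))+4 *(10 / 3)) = -3/250 = -0.01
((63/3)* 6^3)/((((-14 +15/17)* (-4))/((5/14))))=6885/223 = 30.87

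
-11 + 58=47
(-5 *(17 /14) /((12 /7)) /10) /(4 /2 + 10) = -17/576 = -0.03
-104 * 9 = -936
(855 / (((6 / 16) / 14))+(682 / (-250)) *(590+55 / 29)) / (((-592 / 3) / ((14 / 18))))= -153799429/1287600 = -119.45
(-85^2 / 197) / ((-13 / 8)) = 57800/2561 = 22.57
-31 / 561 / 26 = -31/14586 = 0.00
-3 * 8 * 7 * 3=-504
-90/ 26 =-45/13 = -3.46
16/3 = 5.33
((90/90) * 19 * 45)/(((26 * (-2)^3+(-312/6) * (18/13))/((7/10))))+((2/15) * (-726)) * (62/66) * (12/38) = -46897/1520 = -30.85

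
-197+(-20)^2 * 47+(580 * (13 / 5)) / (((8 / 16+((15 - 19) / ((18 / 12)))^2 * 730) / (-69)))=75502557/4063 = 18582.96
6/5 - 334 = -1664/5 = -332.80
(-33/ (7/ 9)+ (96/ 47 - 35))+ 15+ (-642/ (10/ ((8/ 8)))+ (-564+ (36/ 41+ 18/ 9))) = -685.71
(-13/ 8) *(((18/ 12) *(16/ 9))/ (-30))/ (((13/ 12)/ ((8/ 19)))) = 0.06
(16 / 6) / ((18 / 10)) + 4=148/27 = 5.48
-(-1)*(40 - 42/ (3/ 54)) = -716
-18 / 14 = -9/7 = -1.29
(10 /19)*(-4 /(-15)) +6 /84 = 0.21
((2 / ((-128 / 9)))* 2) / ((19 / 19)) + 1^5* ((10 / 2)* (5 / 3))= 773/96 = 8.05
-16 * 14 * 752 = -168448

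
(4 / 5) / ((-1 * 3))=-4/15 = -0.27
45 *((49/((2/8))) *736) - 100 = 6491420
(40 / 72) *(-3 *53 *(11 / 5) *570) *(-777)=86068290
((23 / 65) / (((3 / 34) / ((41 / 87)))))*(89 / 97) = 2853518/1645605 = 1.73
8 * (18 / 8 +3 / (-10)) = 15.60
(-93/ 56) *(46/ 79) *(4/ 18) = -713/3318 = -0.21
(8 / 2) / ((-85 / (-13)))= 52/85 = 0.61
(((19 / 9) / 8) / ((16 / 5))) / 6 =95/6912 = 0.01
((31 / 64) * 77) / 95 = 2387/6080 = 0.39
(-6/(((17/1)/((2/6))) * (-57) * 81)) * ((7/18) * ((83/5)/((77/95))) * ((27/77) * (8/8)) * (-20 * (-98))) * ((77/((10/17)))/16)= 4067/3564 = 1.14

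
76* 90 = 6840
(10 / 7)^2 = 100/49 = 2.04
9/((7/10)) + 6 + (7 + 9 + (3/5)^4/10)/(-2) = 949433/87500 = 10.85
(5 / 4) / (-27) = -5/108 = -0.05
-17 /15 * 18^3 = -33048/5 = -6609.60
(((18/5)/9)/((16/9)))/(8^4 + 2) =3/54640 = 0.00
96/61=1.57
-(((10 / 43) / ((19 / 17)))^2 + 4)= -4.04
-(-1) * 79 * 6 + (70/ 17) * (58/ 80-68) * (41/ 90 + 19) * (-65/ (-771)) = 121105/6168 = 19.63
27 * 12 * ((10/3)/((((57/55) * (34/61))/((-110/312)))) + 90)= 28500.83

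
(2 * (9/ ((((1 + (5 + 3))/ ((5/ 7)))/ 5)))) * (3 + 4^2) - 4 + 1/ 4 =3695/28 = 131.96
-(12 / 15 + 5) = -29/5 = -5.80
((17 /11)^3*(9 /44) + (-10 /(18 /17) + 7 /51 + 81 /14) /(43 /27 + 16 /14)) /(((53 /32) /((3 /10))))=-59781636/620002427 = -0.10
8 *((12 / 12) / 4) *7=14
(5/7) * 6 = 30/7 = 4.29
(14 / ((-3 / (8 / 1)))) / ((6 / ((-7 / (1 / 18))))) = 784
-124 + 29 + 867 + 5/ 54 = 41693/54 = 772.09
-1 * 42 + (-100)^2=9958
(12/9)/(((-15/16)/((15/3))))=-64/9 = -7.11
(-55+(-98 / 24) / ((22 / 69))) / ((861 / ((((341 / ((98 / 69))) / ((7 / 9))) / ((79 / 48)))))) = -114870717/7776839 = -14.77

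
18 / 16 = 9/8 = 1.12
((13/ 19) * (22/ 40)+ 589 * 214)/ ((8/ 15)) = 143692869/608 = 236336.96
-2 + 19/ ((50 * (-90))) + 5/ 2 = 2231/4500 = 0.50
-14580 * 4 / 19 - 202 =-3271.47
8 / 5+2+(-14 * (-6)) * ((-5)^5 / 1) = -1312482/5 = -262496.40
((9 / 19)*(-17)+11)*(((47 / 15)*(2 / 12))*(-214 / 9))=-281624/7695 = -36.60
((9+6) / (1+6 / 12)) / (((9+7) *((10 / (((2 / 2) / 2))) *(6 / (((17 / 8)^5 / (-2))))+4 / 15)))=-106489275/898282976 = -0.12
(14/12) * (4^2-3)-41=-155/6 = -25.83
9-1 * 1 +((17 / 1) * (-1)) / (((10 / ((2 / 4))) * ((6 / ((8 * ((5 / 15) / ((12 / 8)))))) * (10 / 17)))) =5111/675 = 7.57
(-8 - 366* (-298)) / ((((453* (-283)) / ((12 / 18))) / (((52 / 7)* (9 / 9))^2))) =-84256640/2692179 = -31.30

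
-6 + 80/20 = -2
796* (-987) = -785652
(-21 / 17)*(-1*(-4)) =-84/17 = -4.94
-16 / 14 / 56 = -1/49 = -0.02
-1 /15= -0.07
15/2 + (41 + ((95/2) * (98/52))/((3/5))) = 30841/156 = 197.70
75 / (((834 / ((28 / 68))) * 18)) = 175/85068 = 0.00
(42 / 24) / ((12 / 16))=2.33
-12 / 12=-1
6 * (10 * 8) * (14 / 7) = 960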